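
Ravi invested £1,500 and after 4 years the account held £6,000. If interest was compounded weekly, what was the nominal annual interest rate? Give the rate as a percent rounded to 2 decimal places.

The 208-period growth factor is 6,000/1,500 = 4.
r/52 = 4^(1/208) − 1 ≈ 0.00668714, so r ≈ 52·0.00668714 = 34.77311%.

34.77%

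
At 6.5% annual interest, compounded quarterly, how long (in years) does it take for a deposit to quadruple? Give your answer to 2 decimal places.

21.50 years

(1 + 0.01625)^(4t) = 4.
4t = ln 4 / ln(1 + 0.01625) ≈ 1.3863/0.0161194 ≈ 86.0017.
t ≈ 21.5004.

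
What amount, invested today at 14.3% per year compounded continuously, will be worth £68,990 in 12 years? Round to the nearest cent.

£12,403.29

P = A·e^(−rt) = 68,990·e^(−1.716).
e^(−1.716) ≈ 0.17978384694, so P ≈ 12,403.2876.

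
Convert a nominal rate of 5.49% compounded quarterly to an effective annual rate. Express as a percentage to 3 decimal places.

One year is 4 periods at 0.013725 each: (1 + 0.013725)^4 ≈ 1.056041.
EAR = 1.056041 − 1 ≈ 5.60406%.

5.604%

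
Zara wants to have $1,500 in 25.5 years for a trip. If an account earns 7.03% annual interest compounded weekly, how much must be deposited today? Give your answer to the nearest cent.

Growth factor = (1 + 0.0703/52)^1326 ≈ 5.998079464.
P = 1,500/5.998079464 ≈ 250.0800.

$250.08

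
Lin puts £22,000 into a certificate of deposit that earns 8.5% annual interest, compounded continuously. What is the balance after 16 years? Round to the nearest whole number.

A = P·e^(rt) = 22,000·e^(0.085·16) = 22,000·e^1.36.
e^1.36 ≈ 3.8961933018, so A ≈ 85,716.2526.

£85,716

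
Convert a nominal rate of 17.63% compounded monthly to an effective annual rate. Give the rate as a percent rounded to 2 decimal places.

19.13%

EAR = (1 + 17.63%/12)^12 − 1 = (1 + 0.0146917)^12 − 1.
(1 + 0.0146917)^12 ≈ 1.191267, so EAR ≈ 19.12670%.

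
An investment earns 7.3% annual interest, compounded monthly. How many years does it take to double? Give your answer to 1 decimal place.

9.5 years

(1 + 0.00608333)^(12t) = 2.
12t = ln 2 / ln(1 + 0.00608333) ≈ 0.69315/0.0060649 ≈ 114.2882.
t ≈ 9.5240.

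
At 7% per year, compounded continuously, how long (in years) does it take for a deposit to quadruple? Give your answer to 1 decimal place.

19.8 years

e^(0.07t) = 4, so 0.07t = ln 4 ≈ 1.3863.
t ≈ 1.3863/0.07 ≈ 19.8042.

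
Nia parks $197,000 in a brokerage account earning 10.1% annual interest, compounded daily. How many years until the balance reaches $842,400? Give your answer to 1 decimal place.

14.4 years

(1 + 0.000276712)^(365t) = 842,400/197,000 = 4.2761.
365t·ln(1 + 0.000276712) = ln(4.2761); 365t = 1.4531/0.000276674 ≈ 5251.8522.
t ≈ 14.3886 years.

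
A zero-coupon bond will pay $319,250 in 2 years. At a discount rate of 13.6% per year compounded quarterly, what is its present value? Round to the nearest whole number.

Growth factor = (1 + 0.034)^8 ≈ 1.30666515558.
P = 319,250/1.30666515558 ≈ 244,324.2621.

$244,324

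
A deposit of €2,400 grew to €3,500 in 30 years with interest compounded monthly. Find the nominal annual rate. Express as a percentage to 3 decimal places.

The 360-period growth factor is 3,500/2,400 = 1.45833.
r/12 = 1.45833^(1/360) − 1 ≈ 0.00104859, so r ≈ 12·0.00104859 = 1.25831%.

1.258%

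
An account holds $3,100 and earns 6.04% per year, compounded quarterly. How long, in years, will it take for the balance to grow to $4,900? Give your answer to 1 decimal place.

7.6 years

(1 + 0.0151)^(4t) = 4,900/3,100 = 1.5806.
4t·ln(1 + 0.0151) = ln(1.5806); 4t = 0.45783/0.0149871 ≈ 30.5484.
t ≈ 7.6371 years.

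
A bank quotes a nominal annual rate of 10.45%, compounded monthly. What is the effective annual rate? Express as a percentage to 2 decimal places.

One year is 12 periods at 0.00870833 each: (1 + 0.00870833)^12 ≈ 1.109653.
EAR = 1.109653 − 1 ≈ 10.96533%.

10.97%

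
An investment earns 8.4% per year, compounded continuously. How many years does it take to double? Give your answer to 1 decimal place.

e^(0.084t) = 2, so 0.084t = ln 2 ≈ 0.69315.
t ≈ 0.69315/0.084 ≈ 8.2518.

8.3 years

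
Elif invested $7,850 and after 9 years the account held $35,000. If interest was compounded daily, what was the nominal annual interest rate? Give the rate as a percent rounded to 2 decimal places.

16.61%

The 3285-period growth factor is 35,000/7,850 = 4.4586.
r/365 = 4.4586^(1/3285) − 1 ≈ 0.000455152, so r ≈ 365·0.000455152 = 16.61305%.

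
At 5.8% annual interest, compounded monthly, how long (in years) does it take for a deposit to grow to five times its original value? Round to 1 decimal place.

(1 + 0.00483333)^(12t) = 5.
12t = ln 5 / ln(1 + 0.00483333) ≈ 1.6094/0.00482169 ≈ 333.7912.
t ≈ 27.8159.

27.8 years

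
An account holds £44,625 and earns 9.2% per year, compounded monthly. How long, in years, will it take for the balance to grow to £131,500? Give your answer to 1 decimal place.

11.8 years

(1 + 0.00766667)^(12t) = 131,500/44,625 = 2.9468.
12t·ln(1 + 0.00766667) = ln(2.9468); 12t = 1.0807/0.00763743 ≈ 141.5022.
t ≈ 11.7918 years.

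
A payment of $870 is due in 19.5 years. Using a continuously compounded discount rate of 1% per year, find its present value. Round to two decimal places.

P = A·e^(−rt) = 870·e^(−0.195).
e^(−0.195) ≈ 0.822834658, so P ≈ 715.8662.

$715.87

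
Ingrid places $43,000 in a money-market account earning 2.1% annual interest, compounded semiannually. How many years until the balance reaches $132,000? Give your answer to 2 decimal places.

(1 + 0.0105)^(2t) = 132,000/43,000 = 3.0698.
2t·ln(1 + 0.0105) = ln(3.0698); 2t = 1.1216/0.0104453 ≈ 107.3790.
t ≈ 53.6895 years.

53.69 years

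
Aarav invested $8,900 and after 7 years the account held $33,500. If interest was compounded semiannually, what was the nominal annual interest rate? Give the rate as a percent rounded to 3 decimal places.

(1 + r/2)^14 = 33,500/8,900 = 3.76404.
1 + r/2 = 3.76404^(1/14) ≈ 1.099305, so r/2 ≈ 0.099305.
r ≈ 2·0.099305 = 19.86100%.

19.861%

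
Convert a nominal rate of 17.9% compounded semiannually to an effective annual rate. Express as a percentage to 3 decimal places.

EAR = (1 + 17.9%/2)^2 − 1 = (1 + 0.0895)^2 − 1.
(1 + 0.0895)^2 ≈ 1.18701, so EAR ≈ 18.70102%.

18.701%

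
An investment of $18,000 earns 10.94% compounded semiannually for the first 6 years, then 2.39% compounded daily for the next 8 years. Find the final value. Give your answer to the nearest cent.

Phase 1: 18,000·(1 + 0.0547)^12 ≈ 34,105.1416.
Phase 2: 34,105.1416·(1 + 0.0239/365)^2920 ≈ 41,290.8900.

$41,290.89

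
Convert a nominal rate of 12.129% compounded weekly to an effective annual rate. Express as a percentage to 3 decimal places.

12.879%

EAR = (1 + 12.129%/52)^52 − 1 = (1 + 0.0023325)^52 − 1.
(1 + 0.0023325)^52 ≈ 1.128793, so EAR ≈ 12.87928%.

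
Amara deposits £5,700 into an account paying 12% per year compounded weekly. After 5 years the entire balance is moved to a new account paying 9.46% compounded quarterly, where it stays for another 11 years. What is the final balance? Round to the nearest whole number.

After 5 years at 12%: 5,700 × 1.8208597061 ≈ 10,378.9003.
Then 11 years at 9.46%: 10,378.9003 × 2.7968269374 ≈ 29,027.9880.

£29,028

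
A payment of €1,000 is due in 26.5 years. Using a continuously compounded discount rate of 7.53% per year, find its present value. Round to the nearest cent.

€135.95

P = A·e^(−rt) = 1,000·e^(−1.99545).
e^(−1.99545) ≈ 0.135952462, so P ≈ 135.9525.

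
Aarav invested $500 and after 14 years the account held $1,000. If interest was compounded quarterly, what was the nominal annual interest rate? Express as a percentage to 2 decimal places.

(1 + r/4)^56 = 1,000/500 = 2.
1 + r/4 = 2^(1/56) ≈ 1.012455, so r/4 ≈ 0.0124545.
r ≈ 4·0.0124545 = 4.98182%.

4.98%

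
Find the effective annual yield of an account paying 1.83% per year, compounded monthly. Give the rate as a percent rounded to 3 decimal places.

One year is 12 periods at 0.001525 each: (1 + 0.001525)^12 ≈ 1.018454.
EAR = 1.018454 − 1 ≈ 1.84543%.

1.845%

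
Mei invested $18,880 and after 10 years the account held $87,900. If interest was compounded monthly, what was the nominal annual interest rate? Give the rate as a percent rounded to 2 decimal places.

15.48%

The 120-period growth factor is 87,900/18,880 = 4.65572.
r/12 = 4.65572^(1/120) − 1 ≈ 0.0129, so r ≈ 12·0.0129 = 15.47996%.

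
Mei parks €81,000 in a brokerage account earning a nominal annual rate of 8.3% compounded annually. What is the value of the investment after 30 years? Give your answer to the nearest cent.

€885,806.20

Annual rate = 8.3% = 0.083; years = 30.
A = 81,000·(1 + 0.083)^30 ≈ 81,000·10.935879061 ≈ 885,806.2039.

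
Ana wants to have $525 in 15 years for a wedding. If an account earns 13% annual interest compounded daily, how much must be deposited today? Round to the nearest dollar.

Periodic rate = 13%/365 = 0.000356164; 5475 periods.
P = 525/(1 + 0.13/365)^5475 ≈ 525/7.0262478 ≈ 74.7198.

$75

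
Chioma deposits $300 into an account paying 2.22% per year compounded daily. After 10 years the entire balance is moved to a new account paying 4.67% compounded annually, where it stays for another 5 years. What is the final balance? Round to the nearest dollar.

Phase 1: 300·(1 + 0.0222/365)^3650 ≈ 374.5689.
Phase 2: 374.5689·(1 + 0.0467)^5 ≈ 470.5901.

$471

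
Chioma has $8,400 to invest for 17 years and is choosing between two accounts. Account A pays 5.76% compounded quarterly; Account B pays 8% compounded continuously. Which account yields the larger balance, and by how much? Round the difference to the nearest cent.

Account A growth factor: (1 + 0.0144)^68 ≈ 2.6437985287; balance ≈ 22,207.9076.
Account B growth factor: e^(0.08·17) = e^1.36 ≈ 3.8961933018; balance ≈ 32,728.0237.
Account B is larger by 10,520.1161.

Account B, by $10,520.12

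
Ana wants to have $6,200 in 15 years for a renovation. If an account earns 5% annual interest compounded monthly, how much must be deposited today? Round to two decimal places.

$2,933.24

Growth factor = (1 + 0.05/12)^180 ≈ 2.113703932.
P = 6,200/2.113703932 ≈ 2,933.2396.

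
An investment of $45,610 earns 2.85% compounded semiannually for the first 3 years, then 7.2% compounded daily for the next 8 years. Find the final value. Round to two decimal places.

Phase 1: 45,610·(1 + 0.01425)^6 ≈ 49,651.2482.
Phase 2: 49,651.2482·(1 + 0.072/365)^2920 ≈ 88,320.0127.

$88,320.01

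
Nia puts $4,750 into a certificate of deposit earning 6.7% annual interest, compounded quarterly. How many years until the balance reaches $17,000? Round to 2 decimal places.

19.19 years

(1 + 0.01675)^(4t) = 17,000/4,750 = 3.5789.
4t·ln(1 + 0.01675) = ln(3.5789); 4t = 1.2751/0.0166113 ≈ 76.7593.
t ≈ 19.1898 years.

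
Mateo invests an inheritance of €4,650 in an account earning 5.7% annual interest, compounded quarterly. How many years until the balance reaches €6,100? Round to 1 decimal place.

We need (1 + 0.01425)^(4t) = 1.3118, so 4t = ln 1.3118 / ln 1.01425 ≈ 19.1825.
t ≈ 19.1825/4 = 4.7956 years.

4.8 years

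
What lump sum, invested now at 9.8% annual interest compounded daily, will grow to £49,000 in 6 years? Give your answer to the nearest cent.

Growth factor = (1 + 0.098/365)^2190 ≈ 1.8002419583.
P = 49,000/1.8002419583 ≈ 27,218.5635.

£27,218.56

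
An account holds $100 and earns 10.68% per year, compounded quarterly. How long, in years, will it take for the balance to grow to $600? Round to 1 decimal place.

17.0 years

(1 + 0.0267)^(4t) = 600/100 = 6.
4t·ln(1 + 0.0267) = ln(6); 4t = 1.7918/0.0263498 ≈ 67.9990.
t ≈ 16.9998 years.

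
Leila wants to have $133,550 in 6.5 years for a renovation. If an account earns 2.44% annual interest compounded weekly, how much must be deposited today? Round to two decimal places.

$113,967.48

Growth factor = (1 + 0.0244/52)^338 ≈ 1.17182551447.
P = 133,550/1.17182551447 ≈ 113,967.4792.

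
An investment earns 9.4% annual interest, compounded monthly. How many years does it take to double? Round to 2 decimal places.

(1 + 0.00783333)^(12t) = 2.
12t = ln 2 / ln(1 + 0.00783333) ≈ 0.69315/0.00780281 ≈ 88.8330.
t ≈ 7.4027.

7.40 years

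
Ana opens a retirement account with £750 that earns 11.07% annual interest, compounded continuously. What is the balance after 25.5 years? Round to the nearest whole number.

£12,619

A = P·e^(rt) = 750·e^(0.1107·25.5) = 750·e^2.82285.
e^2.82285 ≈ 16.824732896, so A ≈ 12,618.5497.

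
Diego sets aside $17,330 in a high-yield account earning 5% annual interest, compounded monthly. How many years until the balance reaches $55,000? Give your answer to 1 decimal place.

23.1 years

(1 + 0.00416667)^(12t) = 55,000/17,330 = 3.1737.
12t·ln(1 + 0.00416667) = ln(3.1737); 12t = 1.1549/0.00415801 ≈ 277.7516.
t ≈ 23.1460 years.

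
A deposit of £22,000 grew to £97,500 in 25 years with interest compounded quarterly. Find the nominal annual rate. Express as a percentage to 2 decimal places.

(1 + r/4)^100 = 97,500/22,000 = 4.43182.
1 + r/4 = 4.43182^(1/100) ≈ 1.014999, so r/4 ≈ 0.0149995.
r ≈ 4·0.0149995 = 5.99979%.

6.00%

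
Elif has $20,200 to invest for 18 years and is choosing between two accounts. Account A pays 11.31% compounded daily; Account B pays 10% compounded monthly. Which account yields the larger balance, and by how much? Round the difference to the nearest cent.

Account A, by $33,355.62

Account A growth factor: (1 + 0.1131/365)^6570 ≈ 7.65596173103; balance ≈ 154,650.4270.
Account B growth factor: (1 + 0.1/12)^216 ≈ 6.00469346724; balance ≈ 121,294.8080.
Account A is larger by 33,355.6189.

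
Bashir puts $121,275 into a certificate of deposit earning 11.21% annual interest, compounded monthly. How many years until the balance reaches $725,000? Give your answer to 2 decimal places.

16.03 years

We need (1 + 0.00934167)^(12t) = 5.9781, so 12t = ln 5.9781 / ln 1.009342 ≈ 192.3051.
t ≈ 192.3051/12 = 16.0254 years.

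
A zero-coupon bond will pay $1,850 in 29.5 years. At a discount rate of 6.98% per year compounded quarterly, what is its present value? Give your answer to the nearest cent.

Periodic rate = 6.98%/4 = 0.01745; 118 periods.
P = 1,850/(1 + 0.01745)^118 ≈ 1,850/7.700926569 ≈ 240.2308.

$240.23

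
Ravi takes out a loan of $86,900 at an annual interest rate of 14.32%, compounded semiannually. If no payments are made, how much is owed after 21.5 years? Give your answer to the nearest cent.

Growth factor = (1 + 0.0716)^43 ≈ 19.56168729863.
A ≈ 86,900 × 19.56168729863 ≈ 1,699,910.6263.

$1,699,910.63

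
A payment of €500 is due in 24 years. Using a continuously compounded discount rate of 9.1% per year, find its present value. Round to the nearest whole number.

P = A·e^(−rt) = 500·e^(−2.184).
e^(−2.184) ≈ 0.112590268, so P ≈ 56.2951.

€56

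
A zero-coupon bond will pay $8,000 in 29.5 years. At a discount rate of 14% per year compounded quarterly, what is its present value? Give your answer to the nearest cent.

$138.08

Growth factor = (1 + 0.035)^118 ≈ 57.93770332.
P = 8,000/57.93770332 ≈ 138.0793.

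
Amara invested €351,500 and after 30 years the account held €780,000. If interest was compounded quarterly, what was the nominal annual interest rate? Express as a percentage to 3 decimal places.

2.666%

The 120-period growth factor is 780,000/351,500 = 2.21906.
r/4 = 2.21906^(1/120) − 1 ≈ 0.00666448, so r ≈ 4·0.00666448 = 2.66579%.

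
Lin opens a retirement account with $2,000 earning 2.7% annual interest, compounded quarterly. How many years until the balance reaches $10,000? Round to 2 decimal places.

We need (1 + 0.00675)^(4t) = 5, so 4t = ln 5 / ln 1.00675 ≈ 239.2391.
t ≈ 239.2391/4 = 59.8098 years.

59.81 years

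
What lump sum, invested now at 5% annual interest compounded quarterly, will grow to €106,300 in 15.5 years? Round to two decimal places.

€49,208.63

Growth factor = (1 + 0.0125)^62 ≈ 2.16019012771.
P = 106,300/2.16019012771 ≈ 49,208.6315.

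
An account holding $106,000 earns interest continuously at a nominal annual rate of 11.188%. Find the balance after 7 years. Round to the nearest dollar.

A = P·e^(rt) = 106,000·e^(0.11188·7) = 106,000·e^0.78316.
e^0.78316 ≈ 2.18837662099, so A ≈ 231,967.9218.

$231,968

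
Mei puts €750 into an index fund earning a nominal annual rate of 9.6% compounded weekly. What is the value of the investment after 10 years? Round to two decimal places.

Periodic rate = 9.6%/52 = 0.00184615; periods = 52·10 = 520.
A = 750·(1 + 0.096/52)^520 ≈ 750·2.609385976 ≈ 1,957.0395.

€1,957.04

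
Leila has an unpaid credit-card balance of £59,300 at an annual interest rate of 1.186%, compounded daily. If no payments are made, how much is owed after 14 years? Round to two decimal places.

£70,010.60

Periodic rate = 1.186%/365 = 0.0000324932; periods = 365·14 = 5110.
A = 59,300·(1 + 0.01186/365)^5110 ≈ 59,300·1.1806171408 ≈ 70,010.5965.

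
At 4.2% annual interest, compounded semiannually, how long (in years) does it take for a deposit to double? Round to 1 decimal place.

16.7 years

(1 + 0.021)^(2t) = 2.
2t = ln 2 / ln(1 + 0.021) ≈ 0.69315/0.0207825 ≈ 33.3524.
t ≈ 16.6762.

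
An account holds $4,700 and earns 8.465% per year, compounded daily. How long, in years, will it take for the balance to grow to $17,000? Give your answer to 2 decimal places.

We need (1 + 0.000231918)^(365t) = 3.617, so 365t = ln 3.617 / ln 1.000232 ≈ 5544.2052.
t ≈ 5544.2052/365 = 15.1896 years.

15.19 years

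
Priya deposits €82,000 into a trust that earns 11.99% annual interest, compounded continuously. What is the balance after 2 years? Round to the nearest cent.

€104,221.58

A = P·e^(rt) = 82,000·e^(0.1199·2) = 82,000·e^0.2398.
e^0.2398 ≈ 1.27099492591, so A ≈ 104,221.5839.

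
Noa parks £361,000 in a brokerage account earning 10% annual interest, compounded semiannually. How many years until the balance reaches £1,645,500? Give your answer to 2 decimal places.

(1 + 0.05)^(2t) = 1,645,500/361,000 = 4.5582.
2t·ln(1 + 0.05) = ln(4.5582); 2t = 1.5169/0.0487902 ≈ 31.0907.
t ≈ 15.5454 years.

15.55 years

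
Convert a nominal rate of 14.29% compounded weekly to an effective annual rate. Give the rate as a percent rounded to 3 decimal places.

15.339%

EAR = (1 + 14.29%/52)^52 − 1 = (1 + 0.00274808)^52 − 1.
(1 + 0.00274808)^52 ≈ 1.153388, so EAR ≈ 15.33884%.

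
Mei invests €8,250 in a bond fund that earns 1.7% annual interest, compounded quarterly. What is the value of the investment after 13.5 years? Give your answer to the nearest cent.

Growth factor = (1 + 0.00425)^54 ≈ 1.257359252.
A ≈ 8,250 × 1.257359252 ≈ 10,373.2138.

€10,373.21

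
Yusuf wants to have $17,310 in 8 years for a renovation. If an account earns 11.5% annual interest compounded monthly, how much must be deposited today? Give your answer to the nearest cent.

$6,928.65

Growth factor = (1 + 0.115/12)^96 ≈ 2.4983228085.
P = 17,310/2.4983228085 ≈ 6,928.6483.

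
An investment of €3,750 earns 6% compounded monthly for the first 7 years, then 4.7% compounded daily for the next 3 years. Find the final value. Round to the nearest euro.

€6,565

After 7 years at 6%: 3,750 × 1.520369636 ≈ 5,701.3861.
Then 3 years at 4.7%: 5,701.3861 × 1.151414196 ≈ 6,564.6569.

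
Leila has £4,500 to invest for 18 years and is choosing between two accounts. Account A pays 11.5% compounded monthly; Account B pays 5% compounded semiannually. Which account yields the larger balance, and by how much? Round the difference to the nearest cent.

Account A, by £24,365.55

Account A growth factor: (1 + 0.115/12)^216 ≈ 7.847101028; balance ≈ 35,311.9546.
Account B growth factor: (1 + 0.025)^36 ≈ 2.4325353157; balance ≈ 10,946.4089.
Account A is larger by 24,365.5457.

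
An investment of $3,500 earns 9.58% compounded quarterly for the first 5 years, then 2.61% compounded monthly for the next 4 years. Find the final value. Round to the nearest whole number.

Phase 1: 3,500·(1 + 0.02395)^20 ≈ 5,618.7932.
Phase 2: 5,618.7932·(1 + 0.002175)^48 ≈ 6,236.4028.

$6,236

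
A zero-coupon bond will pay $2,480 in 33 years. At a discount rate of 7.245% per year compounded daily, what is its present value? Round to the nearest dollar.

$227

Growth factor = (1 + 0.07245/365)^12045 ≈ 10.92018321.
P = 2,480/10.92018321 ≈ 227.1024.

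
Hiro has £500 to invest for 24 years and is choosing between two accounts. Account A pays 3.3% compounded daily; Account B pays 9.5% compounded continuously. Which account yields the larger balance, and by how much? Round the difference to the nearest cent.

Account A growth factor: (1 + 0.033/365)^8760 ≈ 2.207728589; balance ≈ 1,103.8643.
Account B growth factor: e^(0.095·24) = e^2.28 ≈ 9.77668041; balance ≈ 4,888.3402.
Account B is larger by 3,784.4759.

Account B, by £3,784.48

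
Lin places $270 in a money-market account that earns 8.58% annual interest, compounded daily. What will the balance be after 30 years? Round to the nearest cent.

Periodic rate = 8.58%/365 = 0.000235068; periods = 365·30 = 10950.
A = 270·(1 + 0.0858/365)^10950 ≈ 270·13.11422494 ≈ 3,540.8407.

$3,540.84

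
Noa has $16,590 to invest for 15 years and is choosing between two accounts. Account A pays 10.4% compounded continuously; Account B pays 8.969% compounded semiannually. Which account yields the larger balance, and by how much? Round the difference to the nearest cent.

Account A, by $17,089.91

A: e^(0.104·15) = e^1.56 ≈ 4.7588212451, so 16,590 × 4.7588212451 ≈ 78,948.8445.
B: (1 + 0.044845)^30 ≈ 3.7286881586, so 16,590 × 3.7286881586 ≈ 61,858.9366.
Difference ≈ 17,089.9079 in favor of A.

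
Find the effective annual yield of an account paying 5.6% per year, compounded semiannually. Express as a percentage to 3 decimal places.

One year is 2 periods at 0.028 each: (1 + 0.028)^2 ≈ 1.056784.
EAR = 1.056784 − 1 ≈ 5.67840%.

5.678%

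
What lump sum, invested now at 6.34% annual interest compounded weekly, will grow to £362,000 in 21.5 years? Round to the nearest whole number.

£92,701

Growth factor = (1 + 0.0634/52)^1118 ≈ 3.90504656657.
P = 362,000/3.90504656657 ≈ 92,700.5591.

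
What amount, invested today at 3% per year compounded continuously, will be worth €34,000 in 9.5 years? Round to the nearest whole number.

P = A·e^(−rt) = 34,000·e^(−0.285).
e^(−0.285) ≈ 0.75201425432, so P ≈ 25,568.4846.

€25,568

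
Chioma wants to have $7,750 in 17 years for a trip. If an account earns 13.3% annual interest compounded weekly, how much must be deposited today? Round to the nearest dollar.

$810

Periodic rate = 13.3%/52 = 0.00255769; 884 periods.
P = 7,750/(1 + 0.133/52)^884 ≈ 7,750/9.56502723 ≈ 810.2434.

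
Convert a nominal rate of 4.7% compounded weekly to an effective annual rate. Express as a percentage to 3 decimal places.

4.810%

EAR = (1 + 4.7%/52)^52 − 1 = (1 + 0.000903846)^52 − 1.
(1 + 0.000903846)^52 ≈ 1.0481, so EAR ≈ 4.80998%.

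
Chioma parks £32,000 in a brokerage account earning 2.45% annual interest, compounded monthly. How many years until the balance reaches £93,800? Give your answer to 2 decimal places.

43.94 years

We need (1 + 0.00204167)^(12t) = 2.9312, so 12t = ln 2.9312 / ln 1.002042 ≈ 527.2782.
t ≈ 527.2782/12 = 43.9399 years.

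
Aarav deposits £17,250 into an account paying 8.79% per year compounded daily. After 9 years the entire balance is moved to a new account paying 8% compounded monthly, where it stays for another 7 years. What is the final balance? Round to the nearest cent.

£66,483.81

Phase 1: 17,250·(1 + 0.0879/365)^3285 ≈ 38,046.7970.
Phase 2: 38,046.7970·(1 + 0.08/12)^84 ≈ 66,483.8120.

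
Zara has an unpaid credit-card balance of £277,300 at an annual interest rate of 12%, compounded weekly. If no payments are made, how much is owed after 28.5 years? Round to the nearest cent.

£8,443,564.73

Periodic rate = 12%/52 = 0.00230769; periods = 52·28.5 = 1482.
A = 277,300·(1 + 0.12/52)^1482 ≈ 277,300·30.44920564647 ≈ 8,443,564.7258.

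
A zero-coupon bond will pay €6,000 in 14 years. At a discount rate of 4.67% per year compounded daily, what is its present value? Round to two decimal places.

€3,120.53

Growth factor = (1 + 0.0467/365)^5110 ≈ 1.922753317.
P = 6,000/1.922753317 ≈ 3,120.5251.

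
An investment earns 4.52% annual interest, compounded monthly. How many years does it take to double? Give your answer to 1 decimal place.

15.4 years

(1 + 0.00376667)^(12t) = 2.
12t = ln 2 / ln(1 + 0.00376667) ≈ 0.69315/0.00375959 ≈ 184.3677.
t ≈ 15.3640.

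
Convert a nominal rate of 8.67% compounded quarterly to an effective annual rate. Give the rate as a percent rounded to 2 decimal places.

8.96%

One year is 4 periods at 0.021675 each: (1 + 0.021675)^4 ≈ 1.08956.
EAR = 1.08956 − 1 ≈ 8.95598%.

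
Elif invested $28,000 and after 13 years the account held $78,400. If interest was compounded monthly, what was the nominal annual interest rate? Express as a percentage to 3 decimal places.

The 156-period growth factor is 78,400/28,000 = 2.8.
r/12 = 2.8^(1/156) − 1 ≈ 0.00662195, so r ≈ 12·0.00662195 = 7.94634%.

7.946%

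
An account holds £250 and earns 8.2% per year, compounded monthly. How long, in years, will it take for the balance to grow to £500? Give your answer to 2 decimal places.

(1 + 0.00683333)^(12t) = 500/250 = 2.
12t·ln(1 + 0.00683333) = ln(2); 12t = 0.69315/0.00681009 ≈ 101.7824.
t ≈ 8.4819 years.

8.48 years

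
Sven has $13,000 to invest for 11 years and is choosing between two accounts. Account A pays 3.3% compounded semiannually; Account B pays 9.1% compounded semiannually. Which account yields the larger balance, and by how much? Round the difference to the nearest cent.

Account B, by $15,965.70

Account A growth factor: (1 + 0.0165)^22 ≈ 1.433383581; balance ≈ 18,633.9866.
Account B growth factor: (1 + 0.0455)^22 ≈ 2.6615143824; balance ≈ 34,599.6870.
Account B is larger by 15,965.7004.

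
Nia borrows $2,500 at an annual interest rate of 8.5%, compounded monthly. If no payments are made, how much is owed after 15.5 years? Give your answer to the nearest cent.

Growth factor = (1 + 0.085/12)^186 ≈ 3.716772828.
A ≈ 2,500 × 3.716772828 ≈ 9,291.9321.

$9,291.93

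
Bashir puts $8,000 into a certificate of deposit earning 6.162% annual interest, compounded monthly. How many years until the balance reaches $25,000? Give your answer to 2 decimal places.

18.54 years

We need (1 + 0.005135)^(12t) = 3.125, so 12t = ln 3.125 / ln 1.005135 ≈ 222.4649.
t ≈ 222.4649/12 = 18.5387 years.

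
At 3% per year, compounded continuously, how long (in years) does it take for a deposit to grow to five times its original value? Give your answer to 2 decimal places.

53.65 years

e^(0.03t) = 5, so 0.03t = ln 5 ≈ 1.6094.
t ≈ 1.6094/0.03 ≈ 53.6479.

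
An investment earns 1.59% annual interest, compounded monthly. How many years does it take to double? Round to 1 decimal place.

(1 + 0.001325)^(12t) = 2.
12t = ln 2 / ln(1 + 0.001325) ≈ 0.69315/0.00132412 ≈ 523.4764.
t ≈ 43.6230.

43.6 years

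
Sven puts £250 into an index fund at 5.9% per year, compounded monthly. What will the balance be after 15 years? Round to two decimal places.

Growth factor = (1 + 0.059/12)^180 ≈ 2.41773579.
A ≈ 250 × 2.41773579 ≈ 604.4339.

£604.43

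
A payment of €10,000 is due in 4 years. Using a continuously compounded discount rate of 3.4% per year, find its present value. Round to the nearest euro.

€8,728

P = A·e^(−rt) = 10,000·e^(−0.136).
e^(−0.136) ≈ 0.8728426325, so P ≈ 8,728.4263.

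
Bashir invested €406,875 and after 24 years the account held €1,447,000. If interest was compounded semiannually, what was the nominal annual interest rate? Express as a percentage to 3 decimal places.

(1 + r/2)^48 = 1,447,000/406,875 = 3.55637.
1 + r/2 = 3.55637^(1/48) ≈ 1.026785, so r/2 ≈ 0.0267845.
r ≈ 2·0.0267845 = 5.35691%.

5.357%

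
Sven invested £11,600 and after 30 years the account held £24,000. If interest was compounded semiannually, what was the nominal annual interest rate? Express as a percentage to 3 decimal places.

2.438%

(1 + r/2)^60 = 24,000/11,600 = 2.06897.
1 + r/2 = 2.06897^(1/60) ≈ 1.012191, so r/2 ≈ 0.0121912.
r ≈ 2·0.0121912 = 2.43824%.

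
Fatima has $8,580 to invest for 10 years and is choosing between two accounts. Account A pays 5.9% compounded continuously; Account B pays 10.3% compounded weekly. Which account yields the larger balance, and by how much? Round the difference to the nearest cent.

Account B, by $8,530.45

Account A growth factor: e^(0.059·10) = e^0.59 ≈ 1.8039884154; balance ≈ 15,478.2206.
Account B growth factor: (1 + 0.103/52)^520 ≈ 2.7982136988; balance ≈ 24,008.6735.
Account B is larger by 8,530.4529.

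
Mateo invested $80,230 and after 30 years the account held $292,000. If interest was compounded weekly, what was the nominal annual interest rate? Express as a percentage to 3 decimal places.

4.308%

The 1560-period growth factor is 292,000/80,230 = 3.63954.
r/52 = 3.63954^(1/1560) − 1 ≈ 0.000828456, so r ≈ 52·0.000828456 = 4.30797%.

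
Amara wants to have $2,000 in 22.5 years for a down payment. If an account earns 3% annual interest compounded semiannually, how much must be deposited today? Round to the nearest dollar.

$1,023

Growth factor = (1 + 0.015)^45 ≈ 1.954213014.
P = 2,000/1.954213014 ≈ 1,023.4299.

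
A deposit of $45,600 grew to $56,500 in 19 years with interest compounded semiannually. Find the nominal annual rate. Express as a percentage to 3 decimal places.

1.131%

The 38-period growth factor is 56,500/45,600 = 1.23904.
r/2 = 1.23904^(1/38) − 1 ≈ 0.00565628, so r ≈ 2·0.00565628 = 1.13126%.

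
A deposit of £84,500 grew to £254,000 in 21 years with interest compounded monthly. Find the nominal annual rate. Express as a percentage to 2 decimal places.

5.25%

The 252-period growth factor is 254,000/84,500 = 3.00592.
r/12 = 3.00592^(1/252) − 1 ≈ 0.00437694, so r ≈ 12·0.00437694 = 5.25233%.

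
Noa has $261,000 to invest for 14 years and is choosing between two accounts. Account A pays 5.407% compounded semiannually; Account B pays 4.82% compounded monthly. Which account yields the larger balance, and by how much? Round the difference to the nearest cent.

Account A, by $39,024.52

Account A growth factor: (1 + 0.027035)^28 ≈ 2.11050717495; balance ≈ 550,842.3727.
Account B growth factor: (1 + 0.0482/12)^168 ≈ 1.96098793507; balance ≈ 511,817.8511.
Account A is larger by 39,024.5216.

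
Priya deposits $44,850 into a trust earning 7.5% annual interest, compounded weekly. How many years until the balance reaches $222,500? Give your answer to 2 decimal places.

21.37 years

(1 + 0.00144231)^(52t) = 222,500/44,850 = 4.961.
52t·ln(1 + 0.00144231) = ln(4.961); 52t = 1.6016/0.00144127 ≈ 1111.2457.
t ≈ 21.3701 years.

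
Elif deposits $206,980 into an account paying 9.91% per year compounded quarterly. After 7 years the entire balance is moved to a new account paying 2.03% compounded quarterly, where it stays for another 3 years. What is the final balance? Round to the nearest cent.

Phase 1: 206,980·(1 + 0.024775)^28 ≈ 410,702.1708.
Phase 2: 410,702.1708·(1 + 0.005075)^12 ≈ 436,424.0200.

$436,424.02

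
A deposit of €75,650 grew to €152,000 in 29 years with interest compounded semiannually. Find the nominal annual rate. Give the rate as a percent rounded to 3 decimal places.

2.421%

The 58-period growth factor is 152,000/75,650 = 2.00925.
r/2 = 2.00925^(1/58) − 1 ≈ 0.0121031, so r ≈ 2·0.0121031 = 2.42061%.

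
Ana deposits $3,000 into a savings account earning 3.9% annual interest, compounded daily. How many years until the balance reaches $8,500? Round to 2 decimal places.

We need (1 + 0.000106849)^(365t) = 2.8333, so 365t = ln 2.8333 / ln 1.000107 ≈ 9747.4608.
t ≈ 9747.4608/365 = 26.7054 years.

26.71 years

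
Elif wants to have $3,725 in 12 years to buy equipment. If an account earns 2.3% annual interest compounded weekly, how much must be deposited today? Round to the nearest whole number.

$2,827

Periodic rate = 2.3%/52 = 0.000442308; 624 periods.
P = 3,725/(1 + 0.023/52)^624 ≈ 3,725/1.317767451 ≈ 2,826.7507.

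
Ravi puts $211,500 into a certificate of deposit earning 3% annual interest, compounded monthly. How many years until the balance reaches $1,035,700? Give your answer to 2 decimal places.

(1 + 0.0025)^(12t) = 1,035,700/211,500 = 4.8969.
12t·ln(1 + 0.0025) = ln(4.8969); 12t = 1.5886/0.00249688 ≈ 636.2371.
t ≈ 53.0198 years.

53.02 years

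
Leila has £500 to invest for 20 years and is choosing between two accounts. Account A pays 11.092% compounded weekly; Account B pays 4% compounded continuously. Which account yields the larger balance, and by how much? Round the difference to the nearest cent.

A: (1 + 0.11092/52)^1040 ≈ 9.170917633, so 500 × 9.170917633 ≈ 4,585.4588.
B: e^(0.04·20) = e^0.8 ≈ 2.225540928, so 500 × 2.225540928 ≈ 1,112.7705.
Difference ≈ 3,472.6884 in favor of A.

Account A, by £3,472.69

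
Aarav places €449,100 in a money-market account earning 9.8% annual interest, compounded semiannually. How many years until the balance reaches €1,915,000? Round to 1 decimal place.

15.2 years

(1 + 0.049)^(2t) = 1,915,000/449,100 = 4.2641.
2t·ln(1 + 0.049) = ln(4.2641); 2t = 1.4502/0.0478373 ≈ 30.3158.
t ≈ 15.1579 years.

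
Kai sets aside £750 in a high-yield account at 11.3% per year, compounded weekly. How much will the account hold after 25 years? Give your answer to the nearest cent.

Growth factor = (1 + 0.113/52)^1300 ≈ 16.809344776.
A ≈ 750 × 16.809344776 ≈ 12,607.0086.

£12,607.01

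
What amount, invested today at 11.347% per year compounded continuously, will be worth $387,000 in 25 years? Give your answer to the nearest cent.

P = A·e^(−rt) = 387,000·e^(−2.83675).
e^(−2.83675) ≈ 0.058615858274, so P ≈ 22,684.3372.

$22,684.34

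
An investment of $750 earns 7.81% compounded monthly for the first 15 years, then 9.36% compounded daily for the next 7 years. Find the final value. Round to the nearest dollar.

$4,642

After 15 years at 7.81%: 750 × 3.214604087 ≈ 2,410.9531.
Then 7 years at 9.36%: 2,410.9531 × 1.925365857 ≈ 4,641.9667.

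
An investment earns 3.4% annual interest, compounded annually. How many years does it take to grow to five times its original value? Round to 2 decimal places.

48.14 years

(1 + 0.034)^t = 5.
t = ln 5 / ln(1 + 0.034) ≈ 1.6094/0.0334348 ≈ 48.1366.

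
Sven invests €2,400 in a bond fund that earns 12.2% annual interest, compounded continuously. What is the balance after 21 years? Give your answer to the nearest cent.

A = P·e^(rt) = 2,400·e^(0.122·21) = 2,400·e^2.562.
e^2.562 ≈ 12.961714839, so A ≈ 31,108.1156.

€31,108.12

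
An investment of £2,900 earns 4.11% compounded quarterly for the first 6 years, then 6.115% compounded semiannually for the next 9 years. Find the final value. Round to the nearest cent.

£6,373.55

After 6 years at 4.11%: 2,900 × 1.278057957 ≈ 3,706.3681.
Then 9 years at 6.115%: 3,706.3681 × 1.719621452 ≈ 6,373.5500.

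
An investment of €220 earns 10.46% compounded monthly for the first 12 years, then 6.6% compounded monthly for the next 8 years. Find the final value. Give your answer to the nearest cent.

After 12 years at 10.46%: 220 × 3.489508878 ≈ 767.6920.
Then 8 years at 6.6%: 767.6920 × 1.693086682 ≈ 1,299.7690.

€1,299.77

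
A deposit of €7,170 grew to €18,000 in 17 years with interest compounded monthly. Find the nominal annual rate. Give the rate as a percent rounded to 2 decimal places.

5.43%

The 204-period growth factor is 18,000/7,170 = 2.51046.
r/12 = 2.51046^(1/204) − 1 ≈ 0.00452228, so r ≈ 12·0.00452228 = 5.42674%.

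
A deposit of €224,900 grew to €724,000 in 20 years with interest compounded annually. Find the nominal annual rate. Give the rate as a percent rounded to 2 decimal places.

6.02%

The 20-period growth factor is 724,000/224,900 = 3.21921.
r = 3.21921^(1/20) − 1 ≈ 0.0601992, i.e. 6.01992%.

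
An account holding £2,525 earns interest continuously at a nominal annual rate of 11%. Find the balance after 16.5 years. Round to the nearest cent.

£15,506.22

A = P·e^(rt) = 2,525·e^(0.11·16.5) = 2,525·e^1.815.
e^1.815 ≈ 6.1410761774, so A ≈ 15,506.2173.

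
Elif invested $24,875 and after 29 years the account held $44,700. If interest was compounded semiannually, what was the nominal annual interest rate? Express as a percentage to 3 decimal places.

The 58-period growth factor is 44,700/24,875 = 1.79698.
r/2 = 1.79698^(1/58) − 1 ≈ 0.0101566, so r ≈ 2·0.0101566 = 2.03132%.

2.031%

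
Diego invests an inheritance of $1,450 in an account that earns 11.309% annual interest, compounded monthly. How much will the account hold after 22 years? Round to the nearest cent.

$17,251.40

Growth factor = (1 + 0.11309/12)^264 ≈ 11.89751519.
A ≈ 1,450 × 11.89751519 ≈ 17,251.3970.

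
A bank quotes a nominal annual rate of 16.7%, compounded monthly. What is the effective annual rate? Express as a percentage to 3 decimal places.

18.039%

EAR = (1 + 16.7%/12)^12 − 1 = (1 + 0.0139167)^12 − 1.
(1 + 0.0139167)^12 ≈ 1.180394, so EAR ≈ 18.03944%.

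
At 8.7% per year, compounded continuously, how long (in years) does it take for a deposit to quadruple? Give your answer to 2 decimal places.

15.93 years

e^(0.087t) = 4, so 0.087t = ln 4 ≈ 1.3863.
t ≈ 1.3863/0.087 ≈ 15.9344.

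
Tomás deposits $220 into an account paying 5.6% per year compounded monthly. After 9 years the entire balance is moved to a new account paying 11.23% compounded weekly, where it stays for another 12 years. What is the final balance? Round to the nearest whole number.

$1,398

After 9 years at 5.6%: 220 × 1.653389868 ≈ 363.7458.
Then 12 years at 11.23%: 363.7458 × 3.842591247 ≈ 1,397.7263.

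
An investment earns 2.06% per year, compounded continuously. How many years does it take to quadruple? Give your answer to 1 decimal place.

67.3 years

e^(0.0206t) = 4, so 0.0206t = ln 4 ≈ 1.3863.
t ≈ 1.3863/0.0206 ≈ 67.2958.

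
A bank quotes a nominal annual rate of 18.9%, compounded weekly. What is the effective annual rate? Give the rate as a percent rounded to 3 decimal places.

20.763%

EAR = (1 + 18.9%/52)^52 − 1 = (1 + 0.00363462)^52 − 1.
(1 + 0.00363462)^52 ≈ 1.207627, so EAR ≈ 20.76271%.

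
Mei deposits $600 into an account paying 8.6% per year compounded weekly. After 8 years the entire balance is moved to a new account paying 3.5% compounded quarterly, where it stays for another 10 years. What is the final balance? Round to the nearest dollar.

$1,691

After 8 years at 8.6%: 600 × 1.98860165 ≈ 1,193.1610.
Then 10 years at 3.5%: 1,193.1610 × 1.416908838 ≈ 1,690.6004.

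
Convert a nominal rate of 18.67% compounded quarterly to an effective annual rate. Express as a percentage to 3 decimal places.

EAR = (1 + 18.67%/4)^4 − 1 = (1 + 0.046675)^4 − 1.
(1 + 0.046675)^4 ≈ 1.200183, so EAR ≈ 20.01828%.

20.018%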